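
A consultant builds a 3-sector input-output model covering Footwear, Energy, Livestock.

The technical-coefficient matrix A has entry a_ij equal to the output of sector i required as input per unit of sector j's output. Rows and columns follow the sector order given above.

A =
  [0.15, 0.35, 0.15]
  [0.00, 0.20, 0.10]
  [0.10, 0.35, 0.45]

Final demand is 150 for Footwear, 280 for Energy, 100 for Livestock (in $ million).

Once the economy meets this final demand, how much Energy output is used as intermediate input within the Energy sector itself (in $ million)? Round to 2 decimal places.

I − A =
  [   0.85    -0.35    -0.15]
  [   0.00     0.80    -0.10]
  [  -0.10    -0.35     0.55]
Cofactors of I−A, C_ij = (−1)^(i+j)·(minor ij) (rows/columns in the sector order above):
  C_11 = (0.80)(0.55) − (-0.10)(-0.35) = 0.4050
  C_12 = −[(0.00)(0.55) − (-0.10)(-0.10)] = 0.0100
  C_13 = (0.00)(-0.35) − (0.80)(-0.10) = 0.0800
  C_21 = −[(-0.35)(0.55) − (-0.15)(-0.35)] = 0.2450
  C_22 = (0.85)(0.55) − (-0.15)(-0.10) = 0.4525
  C_23 = −[(0.85)(-0.35) − (-0.35)(-0.10)] = 0.3325
  C_31 = (-0.35)(-0.10) − (-0.15)(0.80) = 0.1550
  C_32 = −[(0.85)(-0.10) − (-0.15)(0.00)] = 0.0850
  C_33 = (0.85)(0.80) − (-0.35)(0.00) = 0.6800
det(I−A) = Σ_j (I−A)_1j·C_1j = (0.85)(0.4050) + (-0.35)(0.0100) + (-0.15)(0.0800) = 0.32875
adj(I−A) = Cᵀ =
  [ 0.4050   0.2450   0.1550]
  [ 0.0100   0.4525   0.0850]
  [ 0.0800   0.3325   0.6800]
(I − A)⁻¹ = adj(I−A) / det(I−A) ≈
  [   1.2319     0.7452     0.4715]
  [   0.0304     1.3764     0.2586]
  [   0.2433     1.0114     2.0684]
First solve x = (I − A)⁻¹ d = adj(I−A)·d / det(I−A); in particular x_E = (0.0100·150 + 0.4525·280 + 0.0850·100) / 0.32875 = 136.70 / 0.32875 ≈ 415.8175.
Intermediate flow from E to E: z_EE = a_EE · x_E = 0.20 × 136.70 / 0.32875 = 27.34 / 0.32875 ≈ 83.16.

z_EE = 83.16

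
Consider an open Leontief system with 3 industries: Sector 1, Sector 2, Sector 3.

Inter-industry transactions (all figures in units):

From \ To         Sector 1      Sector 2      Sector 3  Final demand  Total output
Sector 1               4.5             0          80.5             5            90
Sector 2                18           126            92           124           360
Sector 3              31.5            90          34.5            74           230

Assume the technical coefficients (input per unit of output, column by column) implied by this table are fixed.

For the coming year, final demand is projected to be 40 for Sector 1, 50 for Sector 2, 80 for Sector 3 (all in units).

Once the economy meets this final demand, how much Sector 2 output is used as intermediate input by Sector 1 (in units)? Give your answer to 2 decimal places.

Technical coefficients a_ij = z_ij / X_j:
  a_11 = 4.5/90 = 0.05, a_21 = 18/90 = 0.20, a_31 = 31.5/90 = 0.35
  a_12 = 0/360 = 0.00, a_22 = 126/360 = 0.35, a_32 = 90/360 = 0.25
  a_13 = 80.5/230 = 0.35, a_23 = 92/230 = 0.40, a_33 = 34.5/230 = 0.15
I − A =
  [   0.95     0.00    -0.35]
  [  -0.20     0.65    -0.40]
  [  -0.35    -0.25     0.85]
Cofactors of I−A, C_ij = (−1)^(i+j)·(minor ij) (rows/columns in the sector order above):
  C_11 = (0.65)(0.85) − (-0.40)(-0.25) = 0.4525
  C_12 = −[(-0.20)(0.85) − (-0.40)(-0.35)] = 0.3100
  C_13 = (-0.20)(-0.25) − (0.65)(-0.35) = 0.2775
  C_21 = −[(0.00)(0.85) − (-0.35)(-0.25)] = 0.0875
  C_22 = (0.95)(0.85) − (-0.35)(-0.35) = 0.6850
  C_23 = −[(0.95)(-0.25) − (0.00)(-0.35)] = 0.2375
  C_31 = (0.00)(-0.40) − (-0.35)(0.65) = 0.2275
  C_32 = −[(0.95)(-0.40) − (-0.35)(-0.20)] = 0.4500
  C_33 = (0.95)(0.65) − (0.00)(-0.20) = 0.6175
det(I−A) = Σ_j (I−A)_1j·C_1j = (0.95)(0.4525) + (0.00)(0.3100) + (-0.35)(0.2775) = 0.33275
adj(I−A) = Cᵀ =
  [ 0.4525   0.0875   0.2275]
  [ 0.3100   0.6850   0.4500]
  [ 0.2775   0.2375   0.6175]
(I − A)⁻¹ = adj(I−A) / det(I−A) ≈
  [   1.3599     0.2630     0.6837]
  [   0.9316     2.0586     1.3524]
  [   0.8340     0.7137     1.8557]
First solve x = (I − A)⁻¹ d = adj(I−A)·d / det(I−A); in particular x_1 = (0.4525·40 + 0.0875·50 + 0.2275·80) / 0.33275 = 40.675 / 0.33275 ≈ 122.2389.
Intermediate flow from 2 to 1: z_21 = a_21 · x_1 = 0.20 × 40.675 / 0.33275 = 8.135 / 0.33275 ≈ 24.45.

z_21 = 24.45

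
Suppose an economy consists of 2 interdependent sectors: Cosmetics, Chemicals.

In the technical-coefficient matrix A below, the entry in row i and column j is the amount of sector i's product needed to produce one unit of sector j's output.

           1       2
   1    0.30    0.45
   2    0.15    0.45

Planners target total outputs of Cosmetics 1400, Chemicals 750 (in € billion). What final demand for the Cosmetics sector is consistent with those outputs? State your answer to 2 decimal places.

I − A =
  [   0.70    -0.45]
  [  -0.15     0.55]
d = (I − A) x:
  d_1 = (+0.70)·1400 + (-0.45)·750 = 642.50
  d_2 = (-0.15)·1400 + (+0.55)·750 = 202.50

d_1 = 642.50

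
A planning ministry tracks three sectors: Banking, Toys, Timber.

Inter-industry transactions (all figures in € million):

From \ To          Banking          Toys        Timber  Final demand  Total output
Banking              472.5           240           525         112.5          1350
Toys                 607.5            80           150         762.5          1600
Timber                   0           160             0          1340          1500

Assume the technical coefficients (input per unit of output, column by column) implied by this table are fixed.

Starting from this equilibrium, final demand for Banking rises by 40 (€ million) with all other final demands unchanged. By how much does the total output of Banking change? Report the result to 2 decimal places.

Δx_1 = 71.25

Technical coefficients a_ij = z_ij / X_j:
  a_11 = 472.5/1350 = 0.35, a_21 = 607.5/1350 = 0.45, a_31 = 0/1350 = 0.00
  a_12 = 240/1600 = 0.15, a_22 = 80/1600 = 0.05, a_32 = 160/1600 = 0.10
  a_13 = 525/1500 = 0.35, a_23 = 150/1500 = 0.10, a_33 = 0/1500 = 0.00
I − A =
  [   0.65    -0.15    -0.35]
  [  -0.45     0.95    -0.10]
  [   0.00    -0.10     1.00]
Cofactors of I−A, C_ij = (−1)^(i+j)·(minor ij) (rows/columns in the sector order above):
  C_11 = (0.95)(1.00) − (-0.10)(-0.10) = 0.9400
  C_12 = −[(-0.45)(1.00) − (-0.10)(0.00)] = 0.4500
  C_13 = (-0.45)(-0.10) − (0.95)(0.00) = 0.0450
  C_21 = −[(-0.15)(1.00) − (-0.35)(-0.10)] = 0.1850
  C_22 = (0.65)(1.00) − (-0.35)(0.00) = 0.6500
  C_23 = −[(0.65)(-0.10) − (-0.15)(0.00)] = 0.0650
  C_31 = (-0.15)(-0.10) − (-0.35)(0.95) = 0.3475
  C_32 = −[(0.65)(-0.10) − (-0.35)(-0.45)] = 0.2225
  C_33 = (0.65)(0.95) − (-0.15)(-0.45) = 0.5500
det(I−A) = Σ_j (I−A)_1j·C_1j = (0.65)(0.9400) + (-0.15)(0.4500) + (-0.35)(0.0450) = 0.52775
adj(I−A) = Cᵀ =
  [ 0.9400   0.1850   0.3475]
  [ 0.4500   0.6500   0.2225]
  [ 0.0450   0.0650   0.5500]
(I − A)⁻¹ = adj(I−A) / det(I−A) ≈
  [   1.7811     0.3505     0.6585]
  [   0.8527     1.2316     0.4216]
  [   0.0853     0.1232     1.0422]
Δx = (I − A)⁻¹ Δd with Δd having +40 in the Banking component and 0 elsewhere.
So Δx_1 = L_11 · (+40), where L_11 = adj(I−A)_11 / det(I−A) = 0.9400 / 0.52775.
Δx_1 = 0.9400 × (+40) / 0.52775 = 37.60 / 0.52775 ≈ 71.25.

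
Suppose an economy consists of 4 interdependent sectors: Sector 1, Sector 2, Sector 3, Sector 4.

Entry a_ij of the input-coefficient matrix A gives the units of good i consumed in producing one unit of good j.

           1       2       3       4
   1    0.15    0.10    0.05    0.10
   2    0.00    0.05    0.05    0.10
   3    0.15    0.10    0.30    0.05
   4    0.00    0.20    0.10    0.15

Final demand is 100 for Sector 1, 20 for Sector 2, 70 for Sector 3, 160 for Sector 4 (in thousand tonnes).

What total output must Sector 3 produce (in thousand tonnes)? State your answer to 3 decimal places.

x_3 = 157.164

I − A =
  [   0.85    -0.10    -0.05    -0.10]
  [   0.00     0.95    -0.05    -0.10]
  [  -0.15    -0.10     0.70    -0.05]
  [   0.00    -0.20    -0.10     0.85]
Compute the cofactors C_ij = (−1)^(i+j)·(3×3 minor ij) of I−A; the adjugate is their transpose:
adj(I−A) = Cᵀ =
  [ 0.540750   0.078750   0.055125   0.076125]
  [ 0.007875   0.493625   0.044625   0.061625]
  [ 0.118125   0.096500   0.669375   0.064625]
  [ 0.015750   0.127500   0.089250   0.553125]
det(I−A) = Σ_j (I−A)_1j·C_1j = (0.85)(0.540750) + (-0.10)(0.007875) + (-0.05)(0.118125) + (-0.10)(0.015750) = 0.45136875
(I − A)⁻¹ = adj(I−A) / det(I−A) ≈
  [   1.1980     0.1745     0.1221     0.1687]
  [   0.0174     1.0936     0.0989     0.1365]
  [   0.2617     0.2138     1.4830     0.1432]
  [   0.0349     0.2825     0.1977     1.2254]
x = (I − A)⁻¹ d = adj(I−A)·d / det(I−A), with det(I−A) = 0.45136875:
  x_1 = (0.540750·100 + 0.078750·20 + 0.055125·70 + 0.076125·160) / 0.45136875 = 71.68875 / 0.45136875 ≈ 158.825
  x_2 = (0.007875·100 + 0.493625·20 + 0.044625·70 + 0.061625·160) / 0.45136875 = 23.64375 / 0.45136875 ≈ 52.382
  x_3 = (0.118125·100 + 0.096500·20 + 0.669375·70 + 0.064625·160) / 0.45136875 = 70.93875 / 0.45136875 ≈ 157.164
  x_4 = (0.015750·100 + 0.127500·20 + 0.089250·70 + 0.553125·160) / 0.45136875 = 98.8725 / 0.45136875 ≈ 219.050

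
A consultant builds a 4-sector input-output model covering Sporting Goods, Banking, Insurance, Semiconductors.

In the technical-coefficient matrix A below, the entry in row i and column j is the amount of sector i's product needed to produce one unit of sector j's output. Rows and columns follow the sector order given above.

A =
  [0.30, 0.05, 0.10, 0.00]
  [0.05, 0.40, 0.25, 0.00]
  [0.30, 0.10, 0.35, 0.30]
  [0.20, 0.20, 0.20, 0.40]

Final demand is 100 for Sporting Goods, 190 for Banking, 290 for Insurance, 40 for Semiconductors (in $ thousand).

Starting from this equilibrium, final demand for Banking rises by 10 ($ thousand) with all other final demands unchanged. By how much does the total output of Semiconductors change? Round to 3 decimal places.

I − A =
  [   0.70    -0.05    -0.10     0.00]
  [  -0.05     0.60    -0.25     0.00]
  [  -0.30    -0.10     0.65    -0.30]
  [  -0.20    -0.20    -0.20     0.60]
Compute the cofactors C_ij = (−1)^(i+j)·(3×3 minor ij) of I−A; the adjugate is their transpose:
adj(I−A) = Cᵀ =
  [ 0.168000   0.028500   0.043500   0.021750]
  [ 0.076500   0.207000   0.108000   0.054000]
  [ 0.150000   0.096000   0.250500   0.125250]
  [ 0.131500   0.110500   0.134000   0.231625]
det(I−A) = Σ_j (I−A)_1j·C_1j = (0.70)(0.168000) + (-0.05)(0.076500) + (-0.10)(0.150000) + (0.00)(0.131500) = 0.098775
(I − A)⁻¹ = adj(I−A) / det(I−A) ≈
  [   1.7008     0.2885     0.4404     0.2202]
  [   0.7745     2.0957     1.0934     0.5467]
  [   1.5186     0.9719     2.5361     1.2680]
  [   1.3313     1.1187     1.3566     2.3450]
Δx = (I − A)⁻¹ Δd with Δd having +10 in the Banking component and 0 elsewhere.
So Δx_4 = L_42 · (+10), where L_42 = adj(I−A)_42 / det(I−A) = 0.110500 / 0.098775.
Δx_4 = 0.110500 × (+10) / 0.098775 = 1.105 / 0.098775 ≈ 11.187.

Δx_4 = 11.187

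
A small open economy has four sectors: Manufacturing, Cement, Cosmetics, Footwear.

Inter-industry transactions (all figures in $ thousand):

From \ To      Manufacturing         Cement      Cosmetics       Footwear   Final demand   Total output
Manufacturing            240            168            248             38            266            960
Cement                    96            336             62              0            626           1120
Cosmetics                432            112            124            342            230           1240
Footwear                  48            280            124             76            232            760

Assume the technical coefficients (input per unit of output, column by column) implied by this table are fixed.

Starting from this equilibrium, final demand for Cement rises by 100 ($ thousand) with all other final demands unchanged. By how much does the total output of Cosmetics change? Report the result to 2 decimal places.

Technical coefficients a_ij = z_ij / X_j:
  a_11 = 240/960 = 0.25, a_21 = 96/960 = 0.10, a_31 = 432/960 = 0.45, a_41 = 48/960 = 0.05
  a_12 = 168/1120 = 0.15, a_22 = 336/1120 = 0.30, a_32 = 112/1120 = 0.10, a_42 = 280/1120 = 0.25
  a_13 = 248/1240 = 0.20, a_23 = 62/1240 = 0.05, a_33 = 124/1240 = 0.10, a_43 = 124/1240 = 0.10
  a_14 = 38/760 = 0.05, a_24 = 0/760 = 0.00, a_34 = 342/760 = 0.45, a_44 = 76/760 = 0.10
I − A =
  [   0.75    -0.15    -0.20    -0.05]
  [  -0.10     0.70    -0.05     0.00]
  [  -0.45    -0.10     0.90    -0.45]
  [  -0.05    -0.25    -0.10     0.90]
Compute the cofactors C_ij = (−1)^(i+j)·(3×3 minor ij) of I−A; the adjugate is their transpose:
adj(I−A) = Cᵀ =
  [ 0.525375   0.167000   0.136875   0.097625]
  [ 0.097875   0.483750   0.052125   0.031500]
  [ 0.319500   0.221375   0.456000   0.245750]
  [ 0.091875   0.168250   0.072750   0.386875]
det(I−A) = Σ_j (I−A)_1j·C_1j = (0.75)(0.525375) + (-0.15)(0.097875) + (-0.20)(0.319500) + (-0.05)(0.091875) = 0.31085625
(I − A)⁻¹ = adj(I−A) / det(I−A) ≈
  [   1.6901     0.5372     0.4403     0.3141]
  [   0.3149     1.5562     0.1677     0.1013]
  [   1.0278     0.7121     1.4669     0.7906]
  [   0.2956     0.5412     0.2340     1.2445]
Δx = (I − A)⁻¹ Δd with Δd having +100 in the Cement component and 0 elsewhere.
So Δx_3 = L_32 · (+100), where L_32 = adj(I−A)_32 / det(I−A) = 0.221375 / 0.31085625.
Δx_3 = 0.221375 × (+100) / 0.31085625 = 22.1375 / 0.31085625 ≈ 71.21.

Δx_3 = 71.21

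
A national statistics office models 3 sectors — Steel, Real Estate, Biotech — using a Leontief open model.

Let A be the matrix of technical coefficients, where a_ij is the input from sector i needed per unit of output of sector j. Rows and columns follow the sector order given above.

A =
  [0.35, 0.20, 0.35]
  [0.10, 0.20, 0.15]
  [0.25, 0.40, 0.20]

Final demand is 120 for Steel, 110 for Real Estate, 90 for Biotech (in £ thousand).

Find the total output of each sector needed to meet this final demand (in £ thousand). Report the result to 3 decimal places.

x_S = 484.230, x_R = 273.098, x_B = 400.371

I − A =
  [   0.65    -0.20    -0.35]
  [  -0.10     0.80    -0.15]
  [  -0.25    -0.40     0.80]
Cofactors of I−A, C_ij = (−1)^(i+j)·(minor ij) (rows/columns in the sector order above):
  C_11 = (0.80)(0.80) − (-0.15)(-0.40) = 0.5800
  C_12 = −[(-0.10)(0.80) − (-0.15)(-0.25)] = 0.1175
  C_13 = (-0.10)(-0.40) − (0.80)(-0.25) = 0.2400
  C_21 = −[(-0.20)(0.80) − (-0.35)(-0.40)] = 0.3000
  C_22 = (0.65)(0.80) − (-0.35)(-0.25) = 0.4325
  C_23 = −[(0.65)(-0.40) − (-0.20)(-0.25)] = 0.3100
  C_31 = (-0.20)(-0.15) − (-0.35)(0.80) = 0.3100
  C_32 = −[(0.65)(-0.15) − (-0.35)(-0.10)] = 0.1325
  C_33 = (0.65)(0.80) − (-0.20)(-0.10) = 0.5000
det(I−A) = Σ_j (I−A)_1j·C_1j = (0.65)(0.5800) + (-0.20)(0.1175) + (-0.35)(0.2400) = 0.2695
adj(I−A) = Cᵀ =
  [ 0.5800   0.3000   0.3100]
  [ 0.1175   0.4325   0.1325]
  [ 0.2400   0.3100   0.5000]
(I − A)⁻¹ = adj(I−A) / det(I−A) ≈
  [   2.1521     1.1132     1.1503]
  [   0.4360     1.6048     0.4917]
  [   0.8905     1.1503     1.8553]
x = (I − A)⁻¹ d = adj(I−A)·d / det(I−A), with det(I−A) = 0.2695:
  x_S = (0.5800·120 + 0.3000·110 + 0.3100·90) / 0.2695 = 130.50 / 0.2695 ≈ 484.230
  x_R = (0.1175·120 + 0.4325·110 + 0.1325·90) / 0.2695 = 73.60 / 0.2695 ≈ 273.098
  x_B = (0.2400·120 + 0.3100·110 + 0.5000·90) / 0.2695 = 107.90 / 0.2695 ≈ 400.371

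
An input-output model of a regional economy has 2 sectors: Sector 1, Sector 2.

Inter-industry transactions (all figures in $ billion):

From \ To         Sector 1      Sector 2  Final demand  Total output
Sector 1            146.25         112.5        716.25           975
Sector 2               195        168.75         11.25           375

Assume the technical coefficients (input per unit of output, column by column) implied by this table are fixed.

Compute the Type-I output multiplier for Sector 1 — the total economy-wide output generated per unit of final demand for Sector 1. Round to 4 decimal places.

m_1 = 1.8405

Technical coefficients a_ij = z_ij / X_j:
  a_11 = 146.25/975 = 0.15, a_21 = 195/975 = 0.20
  a_12 = 112.5/375 = 0.30, a_22 = 168.75/375 = 0.45
I − A =
  [   0.85    -0.30]
  [  -0.20     0.55]
det(I−A) = (0.85)(0.55) − (-0.30)(-0.20) = 0.4075
adj(I−A) = [[0.55, 0.30], [0.20, 0.85]]
(I − A)⁻¹ = adj(I−A) / det(I−A) ≈
  [   1.34969     0.73620]
  [   0.49080     2.08589]
The output multiplier for sector j is the column-j sum of the Leontief inverse (I − A)⁻¹ = adj(I−A) / det(I−A).
Column 1 of adj(I−A): (0.55, 0.20); det(I−A) = 0.4075.
m_1 = (0.55 + 0.20) / 0.4075 = 0.75 / 0.4075 ≈ 1.8405.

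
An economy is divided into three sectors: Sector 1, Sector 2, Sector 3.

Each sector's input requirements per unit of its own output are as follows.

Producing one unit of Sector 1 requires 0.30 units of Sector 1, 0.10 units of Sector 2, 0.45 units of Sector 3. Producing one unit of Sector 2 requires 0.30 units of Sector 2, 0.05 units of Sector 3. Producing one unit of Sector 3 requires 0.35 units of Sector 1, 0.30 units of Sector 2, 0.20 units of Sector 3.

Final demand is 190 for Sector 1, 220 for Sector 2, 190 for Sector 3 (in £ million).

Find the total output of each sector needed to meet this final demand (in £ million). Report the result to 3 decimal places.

x_1 = 571.243, x_2 = 652.876, x_3 = 599.629

I − A =
  [   0.70     0.00    -0.35]
  [  -0.10     0.70    -0.30]
  [  -0.45    -0.05     0.80]
Cofactors of I−A, C_ij = (−1)^(i+j)·(minor ij) (rows/columns in the sector order above):
  C_11 = (0.70)(0.80) − (-0.30)(-0.05) = 0.5450
  C_12 = −[(-0.10)(0.80) − (-0.30)(-0.45)] = 0.2150
  C_13 = (-0.10)(-0.05) − (0.70)(-0.45) = 0.3200
  C_21 = −[(0.00)(0.80) − (-0.35)(-0.05)] = 0.0175
  C_22 = (0.70)(0.80) − (-0.35)(-0.45) = 0.4025
  C_23 = −[(0.70)(-0.05) − (0.00)(-0.45)] = 0.0350
  C_31 = (0.00)(-0.30) − (-0.35)(0.70) = 0.2450
  C_32 = −[(0.70)(-0.30) − (-0.35)(-0.10)] = 0.2450
  C_33 = (0.70)(0.70) − (0.00)(-0.10) = 0.4900
det(I−A) = Σ_j (I−A)_1j·C_1j = (0.70)(0.5450) + (0.00)(0.2150) + (-0.35)(0.3200) = 0.2695
adj(I−A) = Cᵀ =
  [ 0.5450   0.0175   0.2450]
  [ 0.2150   0.4025   0.2450]
  [ 0.3200   0.0350   0.4900]
(I − A)⁻¹ = adj(I−A) / det(I−A) ≈
  [   2.0223     0.0649     0.9091]
  [   0.7978     1.4935     0.9091]
  [   1.1874     0.1299     1.8182]
x = (I − A)⁻¹ d = adj(I−A)·d / det(I−A), with det(I−A) = 0.2695:
  x_1 = (0.5450·190 + 0.0175·220 + 0.2450·190) / 0.2695 = 153.95 / 0.2695 ≈ 571.243
  x_2 = (0.2150·190 + 0.4025·220 + 0.2450·190) / 0.2695 = 175.95 / 0.2695 ≈ 652.876
  x_3 = (0.3200·190 + 0.0350·220 + 0.4900·190) / 0.2695 = 161.60 / 0.2695 ≈ 599.629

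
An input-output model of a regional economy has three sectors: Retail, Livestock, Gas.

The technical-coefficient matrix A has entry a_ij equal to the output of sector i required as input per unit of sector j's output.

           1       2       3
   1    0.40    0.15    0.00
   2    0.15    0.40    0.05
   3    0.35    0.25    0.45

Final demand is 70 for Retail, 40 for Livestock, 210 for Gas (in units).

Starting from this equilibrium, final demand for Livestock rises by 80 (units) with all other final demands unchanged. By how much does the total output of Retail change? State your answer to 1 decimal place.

Δx_1 = 37.6

I − A =
  [   0.60    -0.15     0.00]
  [  -0.15     0.60    -0.05]
  [  -0.35    -0.25     0.55]
Cofactors of I−A, C_ij = (−1)^(i+j)·(minor ij) (rows/columns in the sector order above):
  C_11 = (0.60)(0.55) − (-0.05)(-0.25) = 0.3175
  C_12 = −[(-0.15)(0.55) − (-0.05)(-0.35)] = 0.1000
  C_13 = (-0.15)(-0.25) − (0.60)(-0.35) = 0.2475
  C_21 = −[(-0.15)(0.55) − (0.00)(-0.25)] = 0.0825
  C_22 = (0.60)(0.55) − (0.00)(-0.35) = 0.3300
  C_23 = −[(0.60)(-0.25) − (-0.15)(-0.35)] = 0.2025
  C_31 = (-0.15)(-0.05) − (0.00)(0.60) = 0.0075
  C_32 = −[(0.60)(-0.05) − (0.00)(-0.15)] = 0.0300
  C_33 = (0.60)(0.60) − (-0.15)(-0.15) = 0.3375
det(I−A) = Σ_j (I−A)_1j·C_1j = (0.60)(0.3175) + (-0.15)(0.1000) + (0.00)(0.2475) = 0.1755
adj(I−A) = Cᵀ =
  [ 0.3175   0.0825   0.0075]
  [ 0.1000   0.3300   0.0300]
  [ 0.2475   0.2025   0.3375]
(I − A)⁻¹ = adj(I−A) / det(I−A) ≈
  [   1.8091     0.4701     0.0427]
  [   0.5698     1.8803     0.1709]
  [   1.4103     1.1538     1.9231]
Δx = (I − A)⁻¹ Δd with Δd having +80 in the Livestock component and 0 elsewhere.
So Δx_1 = L_12 · (+80), where L_12 = adj(I−A)_12 / det(I−A) = 0.0825 / 0.1755.
Δx_1 = 0.0825 × (+80) / 0.1755 = 6.60 / 0.1755 ≈ 37.6.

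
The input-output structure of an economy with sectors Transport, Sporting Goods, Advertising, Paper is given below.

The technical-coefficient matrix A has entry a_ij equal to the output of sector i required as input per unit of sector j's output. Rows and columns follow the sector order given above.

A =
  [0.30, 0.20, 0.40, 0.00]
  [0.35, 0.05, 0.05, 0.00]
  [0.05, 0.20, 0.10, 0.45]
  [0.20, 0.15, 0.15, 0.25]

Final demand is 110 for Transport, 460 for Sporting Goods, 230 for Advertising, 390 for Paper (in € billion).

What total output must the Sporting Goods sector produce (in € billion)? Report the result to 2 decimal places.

I − A =
  [   0.70    -0.20    -0.40     0.00]
  [  -0.35     0.95    -0.05     0.00]
  [  -0.05    -0.20     0.90    -0.45]
  [  -0.20    -0.15    -0.15     0.75]
Compute the cofactors C_ij = (−1)^(i+j)·(3×3 minor ij) of I−A; the adjugate is their transpose:
adj(I−A) = Cᵀ =
  [ 0.56625   0.20850   0.29250   0.17550]
  [ 0.21900   0.37425   0.13125   0.07875]
  [ 0.19725   0.17775   0.44625   0.26775]
  [ 0.23425   0.16600   0.19350   0.48100]
det(I−A) = Σ_j (I−A)_1j·C_1j = (0.70)(0.56625) + (-0.20)(0.21900) + (-0.40)(0.19725) + (0.00)(0.23425) = 0.273675
(I − A)⁻¹ = adj(I−A) / det(I−A) ≈
  [   2.0691     0.7619     1.0688     0.6413]
  [   0.8002     1.3675     0.4796     0.2878]
  [   0.7207     0.6495     1.6306     0.9784]
  [   0.8559     0.6066     0.7070     1.7576]
x = (I − A)⁻¹ d = adj(I−A)·d / det(I−A), with det(I−A) = 0.273675:
  x_1 = (0.56625·110 + 0.20850·460 + 0.29250·230 + 0.17550·390) / 0.273675 = 293.9175 / 0.273675 ≈ 1073.97
  x_2 = (0.21900·110 + 0.37425·460 + 0.13125·230 + 0.07875·390) / 0.273675 = 257.145 / 0.273675 ≈ 939.60
  x_3 = (0.19725·110 + 0.17775·460 + 0.44625·230 + 0.26775·390) / 0.273675 = 310.5225 / 0.273675 ≈ 1134.64
  x_4 = (0.23425·110 + 0.16600·460 + 0.19350·230 + 0.48100·390) / 0.273675 = 334.2225 / 0.273675 ≈ 1221.24

x_2 = 939.60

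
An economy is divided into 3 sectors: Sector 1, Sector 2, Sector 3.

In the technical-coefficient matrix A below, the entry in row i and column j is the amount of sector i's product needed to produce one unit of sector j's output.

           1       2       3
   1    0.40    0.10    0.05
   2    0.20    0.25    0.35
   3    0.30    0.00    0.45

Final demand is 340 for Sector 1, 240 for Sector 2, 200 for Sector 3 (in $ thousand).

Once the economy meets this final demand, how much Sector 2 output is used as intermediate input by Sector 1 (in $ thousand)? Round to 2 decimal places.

z_21 = 156.41

I − A =
  [   0.60    -0.10    -0.05]
  [  -0.20     0.75    -0.35]
  [  -0.30     0.00     0.55]
Cofactors of I−A, C_ij = (−1)^(i+j)·(minor ij) (rows/columns in the sector order above):
  C_11 = (0.75)(0.55) − (-0.35)(0.00) = 0.4125
  C_12 = −[(-0.20)(0.55) − (-0.35)(-0.30)] = 0.2150
  C_13 = (-0.20)(0.00) − (0.75)(-0.30) = 0.2250
  C_21 = −[(-0.10)(0.55) − (-0.05)(0.00)] = 0.0550
  C_22 = (0.60)(0.55) − (-0.05)(-0.30) = 0.3150
  C_23 = −[(0.60)(0.00) − (-0.10)(-0.30)] = 0.0300
  C_31 = (-0.10)(-0.35) − (-0.05)(0.75) = 0.0725
  C_32 = −[(0.60)(-0.35) − (-0.05)(-0.20)] = 0.2200
  C_33 = (0.60)(0.75) − (-0.10)(-0.20) = 0.4300
det(I−A) = Σ_j (I−A)_1j·C_1j = (0.60)(0.4125) + (-0.10)(0.2150) + (-0.05)(0.2250) = 0.21475
adj(I−A) = Cᵀ =
  [ 0.4125   0.0550   0.0725]
  [ 0.2150   0.3150   0.2200]
  [ 0.2250   0.0300   0.4300]
(I − A)⁻¹ = adj(I−A) / det(I−A) ≈
  [   1.9208     0.2561     0.3376]
  [   1.0012     1.4668     1.0244]
  [   1.0477     0.1397     2.0023]
First solve x = (I − A)⁻¹ d = adj(I−A)·d / det(I−A); in particular x_1 = (0.4125·340 + 0.0550·240 + 0.0725·200) / 0.21475 = 167.95 / 0.21475 ≈ 782.0722.
Intermediate flow from 2 to 1: z_21 = a_21 · x_1 = 0.20 × 167.95 / 0.21475 = 33.59 / 0.21475 ≈ 156.41.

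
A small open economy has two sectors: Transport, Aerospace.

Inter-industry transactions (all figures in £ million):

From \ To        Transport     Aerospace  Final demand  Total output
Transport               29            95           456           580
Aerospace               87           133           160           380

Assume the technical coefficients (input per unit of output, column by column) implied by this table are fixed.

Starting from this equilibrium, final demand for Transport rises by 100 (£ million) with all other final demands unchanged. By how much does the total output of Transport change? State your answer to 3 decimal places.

Technical coefficients a_ij = z_ij / X_j:
  a_11 = 29/580 = 0.05, a_21 = 87/580 = 0.15
  a_12 = 95/380 = 0.25, a_22 = 133/380 = 0.35
I − A =
  [   0.95    -0.25]
  [  -0.15     0.65]
det(I−A) = (0.95)(0.65) − (-0.25)(-0.15) = 0.5800
adj(I−A) = [[0.65, 0.25], [0.15, 0.95]]
(I − A)⁻¹ = adj(I−A) / det(I−A) ≈
  [   1.1207     0.4310]
  [   0.2586     1.6379]
Δx = (I − A)⁻¹ Δd with Δd having +100 in the Transport component and 0 elsewhere.
So Δx_1 = L_11 · (+100), where L_11 = adj(I−A)_11 / det(I−A) = 0.65 / 0.5800.
Δx_1 = 0.65 × (+100) / 0.5800 = 65.00 / 0.5800 ≈ 112.069.

Δx_1 = 112.069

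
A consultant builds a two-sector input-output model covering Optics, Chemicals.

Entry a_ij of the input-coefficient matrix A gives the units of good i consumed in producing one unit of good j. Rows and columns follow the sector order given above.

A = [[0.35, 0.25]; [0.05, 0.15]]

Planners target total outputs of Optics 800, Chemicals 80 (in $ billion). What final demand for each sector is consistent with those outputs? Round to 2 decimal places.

d_O = 500.00, d_C = 28.00

I − A =
  [   0.65    -0.25]
  [  -0.05     0.85]
d = (I − A) x:
  d_O = (+0.65)·800 + (-0.25)·80 = 500.00
  d_C = (-0.05)·800 + (+0.85)·80 = 28.00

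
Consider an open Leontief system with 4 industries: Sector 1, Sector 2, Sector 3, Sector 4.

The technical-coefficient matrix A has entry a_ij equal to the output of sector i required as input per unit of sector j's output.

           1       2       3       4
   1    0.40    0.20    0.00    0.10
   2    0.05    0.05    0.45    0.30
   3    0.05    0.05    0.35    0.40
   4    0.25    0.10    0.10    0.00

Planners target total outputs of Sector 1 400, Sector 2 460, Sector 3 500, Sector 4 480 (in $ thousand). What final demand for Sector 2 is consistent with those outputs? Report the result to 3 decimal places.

I − A =
  [   0.60    -0.20     0.00    -0.10]
  [  -0.05     0.95    -0.45    -0.30]
  [  -0.05    -0.05     0.65    -0.40]
  [  -0.25    -0.10    -0.10     1.00]
d = (I − A) x:
  d_1 = (+0.60)·400 + (-0.20)·460 + (+0.00)·500 + (-0.10)·480 = 100.000
  d_2 = (-0.05)·400 + (+0.95)·460 + (-0.45)·500 + (-0.30)·480 = 48.000
  d_3 = (-0.05)·400 + (-0.05)·460 + (+0.65)·500 + (-0.40)·480 = 90.000
  d_4 = (-0.25)·400 + (-0.10)·460 + (-0.10)·500 + (+1.00)·480 = 284.000

d_2 = 48.000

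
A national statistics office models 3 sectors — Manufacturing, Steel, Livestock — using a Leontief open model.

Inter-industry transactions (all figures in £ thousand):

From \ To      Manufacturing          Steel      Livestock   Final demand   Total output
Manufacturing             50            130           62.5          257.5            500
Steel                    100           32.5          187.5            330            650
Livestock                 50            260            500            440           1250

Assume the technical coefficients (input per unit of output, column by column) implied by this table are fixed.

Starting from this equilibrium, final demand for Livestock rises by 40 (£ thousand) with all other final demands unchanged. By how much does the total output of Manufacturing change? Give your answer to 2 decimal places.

Technical coefficients a_ij = z_ij / X_j:
  a_MM = 50/500 = 0.10, a_SM = 100/500 = 0.20, a_LM = 50/500 = 0.10
  a_MS = 130/650 = 0.20, a_SS = 32.5/650 = 0.05, a_LS = 260/650 = 0.40
  a_ML = 62.5/1250 = 0.05, a_SL = 187.5/1250 = 0.15, a_LL = 500/1250 = 0.40
I − A =
  [   0.90    -0.20    -0.05]
  [  -0.20     0.95    -0.15]
  [  -0.10    -0.40     0.60]
Cofactors of I−A, C_ij = (−1)^(i+j)·(minor ij) (rows/columns in the sector order above):
  C_11 = (0.95)(0.60) − (-0.15)(-0.40) = 0.5100
  C_12 = −[(-0.20)(0.60) − (-0.15)(-0.10)] = 0.1350
  C_13 = (-0.20)(-0.40) − (0.95)(-0.10) = 0.1750
  C_21 = −[(-0.20)(0.60) − (-0.05)(-0.40)] = 0.1400
  C_22 = (0.90)(0.60) − (-0.05)(-0.10) = 0.5350
  C_23 = −[(0.90)(-0.40) − (-0.20)(-0.10)] = 0.3800
  C_31 = (-0.20)(-0.15) − (-0.05)(0.95) = 0.0775
  C_32 = −[(0.90)(-0.15) − (-0.05)(-0.20)] = 0.1450
  C_33 = (0.90)(0.95) − (-0.20)(-0.20) = 0.8150
det(I−A) = Σ_j (I−A)_1j·C_1j = (0.90)(0.5100) + (-0.20)(0.1350) + (-0.05)(0.1750) = 0.42325
adj(I−A) = Cᵀ =
  [ 0.5100   0.1400   0.0775]
  [ 0.1350   0.5350   0.1450]
  [ 0.1750   0.3800   0.8150]
(I − A)⁻¹ = adj(I−A) / det(I−A) ≈
  [   1.2050     0.3308     0.1831]
  [   0.3190     1.2640     0.3426]
  [   0.4135     0.8978     1.9256]
Δx = (I − A)⁻¹ Δd with Δd having +40 in the Livestock component and 0 elsewhere.
So Δx_M = L_ML · (+40), where L_ML = adj(I−A)_ML / det(I−A) = 0.0775 / 0.42325.
Δx_M = 0.0775 × (+40) / 0.42325 = 3.10 / 0.42325 ≈ 7.32.

Δx_M = 7.32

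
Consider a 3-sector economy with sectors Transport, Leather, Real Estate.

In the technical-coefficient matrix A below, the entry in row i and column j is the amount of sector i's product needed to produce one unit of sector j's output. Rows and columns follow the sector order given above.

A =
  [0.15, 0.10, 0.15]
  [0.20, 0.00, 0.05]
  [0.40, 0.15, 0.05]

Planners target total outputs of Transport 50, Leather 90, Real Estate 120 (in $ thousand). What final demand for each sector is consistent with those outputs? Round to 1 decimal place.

d_1 = 15.5, d_2 = 74.0, d_3 = 80.5

I − A =
  [   0.85    -0.10    -0.15]
  [  -0.20     1.00    -0.05]
  [  -0.40    -0.15     0.95]
d = (I − A) x:
  d_1 = (+0.85)·50 + (-0.10)·90 + (-0.15)·120 = 15.5
  d_2 = (-0.20)·50 + (+1.00)·90 + (-0.05)·120 = 74.0
  d_3 = (-0.40)·50 + (-0.15)·90 + (+0.95)·120 = 80.5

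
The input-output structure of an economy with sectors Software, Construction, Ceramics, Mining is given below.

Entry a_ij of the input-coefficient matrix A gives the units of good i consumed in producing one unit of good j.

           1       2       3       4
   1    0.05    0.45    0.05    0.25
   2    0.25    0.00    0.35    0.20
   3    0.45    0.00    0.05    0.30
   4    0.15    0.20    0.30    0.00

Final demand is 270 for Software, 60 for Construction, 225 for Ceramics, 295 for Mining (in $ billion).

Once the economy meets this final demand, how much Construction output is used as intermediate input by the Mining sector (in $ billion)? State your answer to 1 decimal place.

z_24 = 179.0

I − A =
  [   0.95    -0.45    -0.05    -0.25]
  [  -0.25     1.00    -0.35    -0.20]
  [  -0.45     0.00     0.95    -0.30]
  [  -0.15    -0.20    -0.30     1.00]
Compute the cofactors C_ij = (−1)^(i+j)·(3×3 minor ij) of I−A; the adjugate is their transpose:
adj(I−A) = Cᵀ =
  [ 0.801000   0.437500   0.325000   0.385250]
  [ 0.443750   0.722875   0.409125   0.378250]
  [ 0.492000   0.302250   0.736000   0.404250]
  [ 0.356500   0.300875   0.351375   0.702250]
det(I−A) = Σ_j (I−A)_1j·C_1j = (0.95)(0.801000) + (-0.45)(0.443750) + (-0.05)(0.492000) + (-0.25)(0.356500) = 0.4475375
(I − A)⁻¹ = adj(I−A) / det(I−A) ≈
  [   1.7898     0.9776     0.7262     0.8608]
  [   0.9915     1.6152     0.9142     0.8452]
  [   1.0993     0.6754     1.6446     0.9033]
  [   0.7966     0.6723     0.7851     1.5691]
First solve x = (I − A)⁻¹ d = adj(I−A)·d / det(I−A); in particular x_4 = (0.356500·270 + 0.300875·60 + 0.351375·225 + 0.702250·295) / 0.4475375 = 400.530625 / 0.4475375 ≈ 894.966.
Intermediate flow from 2 to 4: z_24 = a_24 · x_4 = 0.20 × 400.530625 / 0.4475375 = 80.106125 / 0.4475375 ≈ 179.0.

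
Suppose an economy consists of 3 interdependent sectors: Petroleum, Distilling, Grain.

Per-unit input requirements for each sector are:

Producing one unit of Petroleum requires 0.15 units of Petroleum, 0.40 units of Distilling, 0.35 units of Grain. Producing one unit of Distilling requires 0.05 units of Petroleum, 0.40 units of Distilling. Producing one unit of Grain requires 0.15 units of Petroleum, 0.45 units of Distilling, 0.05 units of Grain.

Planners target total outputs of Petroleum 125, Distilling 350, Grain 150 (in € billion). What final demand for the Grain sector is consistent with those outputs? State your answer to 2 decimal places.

I − A =
  [   0.85    -0.05    -0.15]
  [  -0.40     0.60    -0.45]
  [  -0.35     0.00     0.95]
d = (I − A) x:
  d_P = (+0.85)·125 + (-0.05)·350 + (-0.15)·150 = 66.25
  d_D = (-0.40)·125 + (+0.60)·350 + (-0.45)·150 = 92.50
  d_G = (-0.35)·125 + (+0.00)·350 + (+0.95)·150 = 98.75

d_G = 98.75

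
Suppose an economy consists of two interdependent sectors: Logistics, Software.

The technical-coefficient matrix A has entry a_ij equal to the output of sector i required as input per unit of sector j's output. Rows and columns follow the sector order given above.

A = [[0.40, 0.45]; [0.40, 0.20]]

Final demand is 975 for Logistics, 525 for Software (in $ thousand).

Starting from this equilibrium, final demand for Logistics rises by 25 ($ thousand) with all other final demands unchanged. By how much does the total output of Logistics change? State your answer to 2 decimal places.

I − A =
  [   0.60    -0.45]
  [  -0.40     0.80]
det(I−A) = (0.60)(0.80) − (-0.45)(-0.40) = 0.3000
adj(I−A) = [[0.80, 0.45], [0.40, 0.60]]
(I − A)⁻¹ = adj(I−A) / det(I−A) ≈
  [   2.6667     1.5000]
  [   1.3333     2.0000]
Δx = (I − A)⁻¹ Δd with Δd having +25 in the Logistics component and 0 elsewhere.
So Δx_1 = L_11 · (+25), where L_11 = adj(I−A)_11 / det(I−A) = 0.80 / 0.3000.
Δx_1 = 0.80 × (+25) / 0.3000 = 20.00 / 0.3000 ≈ 66.67.

Δx_1 = 66.67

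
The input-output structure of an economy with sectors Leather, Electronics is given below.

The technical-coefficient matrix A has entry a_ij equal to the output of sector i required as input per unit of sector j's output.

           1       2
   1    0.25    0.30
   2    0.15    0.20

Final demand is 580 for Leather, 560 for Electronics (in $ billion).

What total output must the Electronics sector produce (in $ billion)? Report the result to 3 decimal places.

x_2 = 913.514

I − A =
  [   0.75    -0.30]
  [  -0.15     0.80]
det(I−A) = (0.75)(0.80) − (-0.30)(-0.15) = 0.5550
adj(I−A) = [[0.80, 0.30], [0.15, 0.75]]
(I − A)⁻¹ = adj(I−A) / det(I−A) ≈
  [   1.4414     0.5405]
  [   0.2703     1.3514]
x = (I − A)⁻¹ d = adj(I−A)·d / det(I−A), with det(I−A) = 0.5550:
  x_1 = (0.80·580 + 0.30·560) / 0.5550 = 632.00 / 0.5550 ≈ 1138.739
  x_2 = (0.15·580 + 0.75·560) / 0.5550 = 507.00 / 0.5550 ≈ 913.514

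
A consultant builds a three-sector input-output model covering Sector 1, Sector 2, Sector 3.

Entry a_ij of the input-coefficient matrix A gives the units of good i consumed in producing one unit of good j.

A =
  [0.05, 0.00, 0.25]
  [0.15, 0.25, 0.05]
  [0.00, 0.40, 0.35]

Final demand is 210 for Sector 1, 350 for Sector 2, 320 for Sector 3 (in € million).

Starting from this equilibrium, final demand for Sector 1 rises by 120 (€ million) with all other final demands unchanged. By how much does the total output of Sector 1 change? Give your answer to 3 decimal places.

Δx_1 = 130.731

I − A =
  [   0.95     0.00    -0.25]
  [  -0.15     0.75    -0.05]
  [   0.00    -0.40     0.65]
Cofactors of I−A, C_ij = (−1)^(i+j)·(minor ij) (rows/columns in the sector order above):
  C_11 = (0.75)(0.65) − (-0.05)(-0.40) = 0.4675
  C_12 = −[(-0.15)(0.65) − (-0.05)(0.00)] = 0.0975
  C_13 = (-0.15)(-0.40) − (0.75)(0.00) = 0.0600
  C_21 = −[(0.00)(0.65) − (-0.25)(-0.40)] = 0.1000
  C_22 = (0.95)(0.65) − (-0.25)(0.00) = 0.6175
  C_23 = −[(0.95)(-0.40) − (0.00)(0.00)] = 0.3800
  C_31 = (0.00)(-0.05) − (-0.25)(0.75) = 0.1875
  C_32 = −[(0.95)(-0.05) − (-0.25)(-0.15)] = 0.0850
  C_33 = (0.95)(0.75) − (0.00)(-0.15) = 0.7125
det(I−A) = Σ_j (I−A)_1j·C_1j = (0.95)(0.4675) + (0.00)(0.0975) + (-0.25)(0.0600) = 0.429125
adj(I−A) = Cᵀ =
  [ 0.4675   0.1000   0.1875]
  [ 0.0975   0.6175   0.0850]
  [ 0.0600   0.3800   0.7125]
(I − A)⁻¹ = adj(I−A) / det(I−A) ≈
  [   1.0894     0.2330     0.4369]
  [   0.2272     1.4390     0.1981]
  [   0.1398     0.8855     1.6604]
Δx = (I − A)⁻¹ Δd with Δd having +120 in the Sector 1 component and 0 elsewhere.
So Δx_1 = L_11 · (+120), where L_11 = adj(I−A)_11 / det(I−A) = 0.4675 / 0.429125.
Δx_1 = 0.4675 × (+120) / 0.429125 = 56.10 / 0.429125 ≈ 130.731.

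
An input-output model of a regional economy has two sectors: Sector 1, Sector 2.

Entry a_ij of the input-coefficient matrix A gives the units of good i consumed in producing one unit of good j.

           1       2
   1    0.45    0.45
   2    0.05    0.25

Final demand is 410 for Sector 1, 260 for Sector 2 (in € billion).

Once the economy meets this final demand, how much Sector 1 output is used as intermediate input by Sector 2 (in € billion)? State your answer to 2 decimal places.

I − A =
  [   0.55    -0.45]
  [  -0.05     0.75]
det(I−A) = (0.55)(0.75) − (-0.45)(-0.05) = 0.3900
adj(I−A) = [[0.75, 0.45], [0.05, 0.55]]
(I − A)⁻¹ = adj(I−A) / det(I−A) ≈
  [   1.9231     1.1538]
  [   0.1282     1.4103]
First solve x = (I − A)⁻¹ d = adj(I−A)·d / det(I−A); in particular x_2 = (0.05·410 + 0.55·260) / 0.3900 = 163.50 / 0.3900 ≈ 419.2308.
Intermediate flow from 1 to 2: z_12 = a_12 · x_2 = 0.45 × 163.50 / 0.3900 = 73.575 / 0.3900 ≈ 188.65.

z_12 = 188.65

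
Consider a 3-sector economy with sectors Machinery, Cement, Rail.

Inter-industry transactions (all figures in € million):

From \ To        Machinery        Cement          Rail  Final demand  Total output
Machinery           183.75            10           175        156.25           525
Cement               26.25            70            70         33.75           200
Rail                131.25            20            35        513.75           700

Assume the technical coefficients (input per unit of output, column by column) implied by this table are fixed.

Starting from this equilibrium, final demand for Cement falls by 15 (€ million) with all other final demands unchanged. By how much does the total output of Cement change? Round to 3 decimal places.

Δx_C = -23.828

Technical coefficients a_ij = z_ij / X_j:
  a_MM = 183.75/525 = 0.35, a_CM = 26.25/525 = 0.05, a_RM = 131.25/525 = 0.25
  a_MC = 10/200 = 0.05, a_CC = 70/200 = 0.35, a_RC = 20/200 = 0.10
  a_MR = 175/700 = 0.25, a_CR = 70/700 = 0.10, a_RR = 35/700 = 0.05
I − A =
  [   0.65    -0.05    -0.25]
  [  -0.05     0.65    -0.10]
  [  -0.25    -0.10     0.95]
Cofactors of I−A, C_ij = (−1)^(i+j)·(minor ij) (rows/columns in the sector order above):
  C_11 = (0.65)(0.95) − (-0.10)(-0.10) = 0.6075
  C_12 = −[(-0.05)(0.95) − (-0.10)(-0.25)] = 0.0725
  C_13 = (-0.05)(-0.10) − (0.65)(-0.25) = 0.1675
  C_21 = −[(-0.05)(0.95) − (-0.25)(-0.10)] = 0.0725
  C_22 = (0.65)(0.95) − (-0.25)(-0.25) = 0.5550
  C_23 = −[(0.65)(-0.10) − (-0.05)(-0.25)] = 0.0775
  C_31 = (-0.05)(-0.10) − (-0.25)(0.65) = 0.1675
  C_32 = −[(0.65)(-0.10) − (-0.25)(-0.05)] = 0.0775
  C_33 = (0.65)(0.65) − (-0.05)(-0.05) = 0.4200
det(I−A) = Σ_j (I−A)_1j·C_1j = (0.65)(0.6075) + (-0.05)(0.0725) + (-0.25)(0.1675) = 0.349375
adj(I−A) = Cᵀ =
  [ 0.6075   0.0725   0.1675]
  [ 0.0725   0.5550   0.0775]
  [ 0.1675   0.0775   0.4200]
(I − A)⁻¹ = adj(I−A) / det(I−A) ≈
  [   1.7388     0.2075     0.4794]
  [   0.2075     1.5886     0.2218]
  [   0.4794     0.2218     1.2021]
Δx = (I − A)⁻¹ Δd with Δd having -15 in the Cement component and 0 elsewhere.
So Δx_C = L_CC · (-15), where L_CC = adj(I−A)_CC / det(I−A) = 0.5550 / 0.349375.
Δx_C = 0.5550 × (-15) / 0.349375 = -8.325 / 0.349375 ≈ -23.828.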